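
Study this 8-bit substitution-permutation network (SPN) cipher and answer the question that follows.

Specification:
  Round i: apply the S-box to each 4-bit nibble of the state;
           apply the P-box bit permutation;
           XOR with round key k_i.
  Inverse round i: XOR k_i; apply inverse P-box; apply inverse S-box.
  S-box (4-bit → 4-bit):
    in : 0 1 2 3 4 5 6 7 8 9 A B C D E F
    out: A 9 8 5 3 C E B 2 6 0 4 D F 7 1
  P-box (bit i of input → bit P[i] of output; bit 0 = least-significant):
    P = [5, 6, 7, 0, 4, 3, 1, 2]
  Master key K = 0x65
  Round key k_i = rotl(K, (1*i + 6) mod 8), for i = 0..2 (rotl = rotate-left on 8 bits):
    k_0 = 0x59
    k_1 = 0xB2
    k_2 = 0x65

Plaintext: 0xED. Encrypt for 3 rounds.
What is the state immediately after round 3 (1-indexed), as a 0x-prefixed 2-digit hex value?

0xC7

s_0 = plaintext = 0xED
s_1 = Round(s_0, k_0) = 0xA2
s_2 = Round(s_1, k_1) = 0xB3
s_3 = Round(s_2, k_2) = 0xC7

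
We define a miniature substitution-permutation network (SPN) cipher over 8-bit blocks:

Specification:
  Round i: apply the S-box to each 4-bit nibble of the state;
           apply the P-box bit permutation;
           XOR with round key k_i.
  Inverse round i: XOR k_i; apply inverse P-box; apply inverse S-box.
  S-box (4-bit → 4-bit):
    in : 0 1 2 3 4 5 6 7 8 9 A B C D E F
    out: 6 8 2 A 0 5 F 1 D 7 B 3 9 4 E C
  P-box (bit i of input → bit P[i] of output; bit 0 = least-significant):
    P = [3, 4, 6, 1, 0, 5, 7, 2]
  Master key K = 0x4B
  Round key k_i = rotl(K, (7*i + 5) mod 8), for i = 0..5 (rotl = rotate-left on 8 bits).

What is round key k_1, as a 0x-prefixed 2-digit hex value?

K = 0x4B
k_0 = rotl(K, (7*0+5) mod 8) = rotl(K, 5) = 0x69
k_1 = rotl(K, (7*1+5) mod 8) = rotl(K, 4) = 0xB4

0xB4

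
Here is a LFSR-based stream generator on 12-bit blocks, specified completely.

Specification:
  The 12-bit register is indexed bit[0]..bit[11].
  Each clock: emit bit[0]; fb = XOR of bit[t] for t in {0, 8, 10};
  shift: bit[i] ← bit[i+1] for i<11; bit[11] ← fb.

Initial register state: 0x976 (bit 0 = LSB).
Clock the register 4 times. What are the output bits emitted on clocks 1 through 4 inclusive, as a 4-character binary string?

0110

reg_0 = 0x976
clock 1: out=0, reg = 0xCBB
clock 2: out=1, reg = 0x65D
clock 3: out=1, reg = 0x32E
clock 4: out=0, reg = 0x997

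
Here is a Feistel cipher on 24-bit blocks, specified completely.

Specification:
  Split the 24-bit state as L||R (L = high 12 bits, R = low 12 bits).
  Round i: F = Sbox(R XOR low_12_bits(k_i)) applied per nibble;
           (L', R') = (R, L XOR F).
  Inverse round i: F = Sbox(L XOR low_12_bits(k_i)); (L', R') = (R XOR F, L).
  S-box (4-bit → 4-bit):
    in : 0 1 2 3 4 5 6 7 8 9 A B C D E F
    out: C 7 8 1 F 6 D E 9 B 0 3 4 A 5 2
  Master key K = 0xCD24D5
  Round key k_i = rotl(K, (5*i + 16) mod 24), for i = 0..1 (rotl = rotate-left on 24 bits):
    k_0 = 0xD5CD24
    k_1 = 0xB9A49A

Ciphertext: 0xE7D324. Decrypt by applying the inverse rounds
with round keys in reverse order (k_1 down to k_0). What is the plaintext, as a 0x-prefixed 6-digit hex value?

0xB1837A

s_0 = ciphertext = 0xE7D324
s_1 = InvRound(s_0, k_1) = 0x37AE7D
s_2 = InvRound(s_1, k_0) = 0xB1837A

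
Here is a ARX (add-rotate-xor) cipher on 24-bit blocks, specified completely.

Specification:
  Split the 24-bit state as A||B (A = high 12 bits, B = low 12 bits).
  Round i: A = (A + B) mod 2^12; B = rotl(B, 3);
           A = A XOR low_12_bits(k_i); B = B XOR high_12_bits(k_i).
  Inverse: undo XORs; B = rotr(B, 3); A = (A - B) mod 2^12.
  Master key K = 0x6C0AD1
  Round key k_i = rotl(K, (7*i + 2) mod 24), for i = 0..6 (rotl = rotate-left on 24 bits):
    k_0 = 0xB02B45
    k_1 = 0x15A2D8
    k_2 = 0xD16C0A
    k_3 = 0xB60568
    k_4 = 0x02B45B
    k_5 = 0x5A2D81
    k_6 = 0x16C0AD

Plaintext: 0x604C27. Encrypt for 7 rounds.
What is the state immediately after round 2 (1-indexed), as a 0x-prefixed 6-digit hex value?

s_0 = plaintext = 0x604C27
s_1 = Round(s_0, k_0) = 0x96EA3C
s_2 = Round(s_1, k_1) = 0x1720BF
s_3 = Round(s_2, k_2) = 0xE3B8EE
s_4 = Round(s_3, k_3) = 0x241C14
s_5 = Round(s_4, k_4) = 0xA0E08D
s_6 = Round(s_5, k_5) = 0x71A1CA
s_7 = Round(s_6, k_6) = 0x849F3C

0x1720BF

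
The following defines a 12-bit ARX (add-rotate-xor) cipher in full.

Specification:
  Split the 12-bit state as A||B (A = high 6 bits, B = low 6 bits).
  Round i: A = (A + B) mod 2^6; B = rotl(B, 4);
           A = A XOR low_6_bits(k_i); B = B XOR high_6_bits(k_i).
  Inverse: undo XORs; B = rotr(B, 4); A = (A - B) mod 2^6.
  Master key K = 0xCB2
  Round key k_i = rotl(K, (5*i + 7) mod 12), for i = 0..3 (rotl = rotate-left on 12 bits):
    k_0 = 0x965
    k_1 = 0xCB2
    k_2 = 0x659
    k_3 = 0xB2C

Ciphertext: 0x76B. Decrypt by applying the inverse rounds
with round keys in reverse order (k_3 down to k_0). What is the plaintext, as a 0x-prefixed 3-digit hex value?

0x5BF

s_0 = ciphertext = 0x76B
s_1 = InvRound(s_0, k_3) = 0x55C
s_2 = InvRound(s_1, k_2) = 0xE14
s_3 = InvRound(s_2, k_1) = 0xC1A
s_4 = InvRound(s_3, k_0) = 0x5BF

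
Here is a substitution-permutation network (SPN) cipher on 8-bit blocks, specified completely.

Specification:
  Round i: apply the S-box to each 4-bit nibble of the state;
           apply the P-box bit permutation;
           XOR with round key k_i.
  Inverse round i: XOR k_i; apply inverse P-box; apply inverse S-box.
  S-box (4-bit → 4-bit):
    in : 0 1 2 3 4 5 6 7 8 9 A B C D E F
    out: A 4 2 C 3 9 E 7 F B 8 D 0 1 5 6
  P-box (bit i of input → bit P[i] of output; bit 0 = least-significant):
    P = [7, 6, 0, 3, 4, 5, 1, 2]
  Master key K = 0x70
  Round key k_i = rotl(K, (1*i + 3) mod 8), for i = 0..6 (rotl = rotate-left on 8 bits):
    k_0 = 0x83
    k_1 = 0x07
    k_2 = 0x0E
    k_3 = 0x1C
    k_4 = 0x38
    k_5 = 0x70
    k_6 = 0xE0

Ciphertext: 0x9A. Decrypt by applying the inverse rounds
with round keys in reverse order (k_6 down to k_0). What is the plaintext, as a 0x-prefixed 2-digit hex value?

0x4C

s_0 = ciphertext = 0x9A
s_1 = InvRound(s_0, k_6) = 0x70
s_2 = InvRound(s_1, k_5) = 0xCC
s_3 = InvRound(s_2, k_4) = 0x94
s_4 = InvRound(s_3, k_3) = 0xC5
s_5 = InvRound(s_4, k_2) = 0x18
s_6 = InvRound(s_5, k_1) = 0xB3
s_7 = InvRound(s_6, k_0) = 0x4C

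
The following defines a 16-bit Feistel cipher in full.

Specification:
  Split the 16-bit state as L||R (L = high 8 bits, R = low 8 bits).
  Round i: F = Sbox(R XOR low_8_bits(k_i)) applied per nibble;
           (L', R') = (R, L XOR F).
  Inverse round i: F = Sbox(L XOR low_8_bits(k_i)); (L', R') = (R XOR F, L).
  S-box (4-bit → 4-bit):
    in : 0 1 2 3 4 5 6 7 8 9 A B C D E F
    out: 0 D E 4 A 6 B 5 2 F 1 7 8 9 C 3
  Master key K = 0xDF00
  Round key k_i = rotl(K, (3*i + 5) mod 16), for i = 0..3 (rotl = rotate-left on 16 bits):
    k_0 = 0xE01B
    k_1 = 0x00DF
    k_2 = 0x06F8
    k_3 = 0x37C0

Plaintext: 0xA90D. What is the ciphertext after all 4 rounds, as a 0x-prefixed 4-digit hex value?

s_0 = plaintext = 0xA90D
s_1 = Round(s_0, k_0) = 0x0D72
s_2 = Round(s_1, k_1) = 0x7214
s_3 = Round(s_2, k_2) = 0x14BA
s_4 = Round(s_3, k_3) = 0xBA45

0xBA45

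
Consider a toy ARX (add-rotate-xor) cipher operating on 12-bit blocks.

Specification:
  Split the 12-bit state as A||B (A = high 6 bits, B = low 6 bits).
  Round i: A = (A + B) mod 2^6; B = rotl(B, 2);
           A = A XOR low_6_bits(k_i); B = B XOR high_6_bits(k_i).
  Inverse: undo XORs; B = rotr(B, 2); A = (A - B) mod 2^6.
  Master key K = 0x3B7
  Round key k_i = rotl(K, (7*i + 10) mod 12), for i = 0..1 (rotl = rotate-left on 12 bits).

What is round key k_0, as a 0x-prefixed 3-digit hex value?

0xCED

K = 0x3B7
k_0 = rotl(K, (7*0+10) mod 12) = rotl(K, 10) = 0xCED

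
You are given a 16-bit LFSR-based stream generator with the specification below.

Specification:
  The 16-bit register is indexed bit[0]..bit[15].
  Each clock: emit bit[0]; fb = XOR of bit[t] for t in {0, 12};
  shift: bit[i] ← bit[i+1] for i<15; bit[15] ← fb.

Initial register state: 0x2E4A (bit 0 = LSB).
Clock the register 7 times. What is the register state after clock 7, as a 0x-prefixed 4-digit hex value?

reg_0 = 0x2E4A
clock 1: out=0, reg = 0x1725
clock 2: out=1, reg = 0x0B92
clock 3: out=0, reg = 0x05C9
clock 4: out=1, reg = 0x82E4
clock 5: out=0, reg = 0x4172
clock 6: out=0, reg = 0x20B9
clock 7: out=1, reg = 0x905C

0x905C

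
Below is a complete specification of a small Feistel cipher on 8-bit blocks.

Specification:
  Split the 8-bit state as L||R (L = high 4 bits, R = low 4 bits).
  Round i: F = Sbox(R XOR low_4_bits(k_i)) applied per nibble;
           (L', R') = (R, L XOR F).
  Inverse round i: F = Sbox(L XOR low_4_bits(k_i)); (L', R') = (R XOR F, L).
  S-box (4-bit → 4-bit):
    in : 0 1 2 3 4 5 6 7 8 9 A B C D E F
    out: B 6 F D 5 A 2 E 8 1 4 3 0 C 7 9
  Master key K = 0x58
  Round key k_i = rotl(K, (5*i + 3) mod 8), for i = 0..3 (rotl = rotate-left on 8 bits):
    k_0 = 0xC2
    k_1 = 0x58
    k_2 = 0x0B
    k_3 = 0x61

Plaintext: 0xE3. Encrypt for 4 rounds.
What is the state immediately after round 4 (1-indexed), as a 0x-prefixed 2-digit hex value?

0x5D

s_0 = plaintext = 0xE3
s_1 = Round(s_0, k_0) = 0x38
s_2 = Round(s_1, k_1) = 0x88
s_3 = Round(s_2, k_2) = 0x85
s_4 = Round(s_3, k_3) = 0x5D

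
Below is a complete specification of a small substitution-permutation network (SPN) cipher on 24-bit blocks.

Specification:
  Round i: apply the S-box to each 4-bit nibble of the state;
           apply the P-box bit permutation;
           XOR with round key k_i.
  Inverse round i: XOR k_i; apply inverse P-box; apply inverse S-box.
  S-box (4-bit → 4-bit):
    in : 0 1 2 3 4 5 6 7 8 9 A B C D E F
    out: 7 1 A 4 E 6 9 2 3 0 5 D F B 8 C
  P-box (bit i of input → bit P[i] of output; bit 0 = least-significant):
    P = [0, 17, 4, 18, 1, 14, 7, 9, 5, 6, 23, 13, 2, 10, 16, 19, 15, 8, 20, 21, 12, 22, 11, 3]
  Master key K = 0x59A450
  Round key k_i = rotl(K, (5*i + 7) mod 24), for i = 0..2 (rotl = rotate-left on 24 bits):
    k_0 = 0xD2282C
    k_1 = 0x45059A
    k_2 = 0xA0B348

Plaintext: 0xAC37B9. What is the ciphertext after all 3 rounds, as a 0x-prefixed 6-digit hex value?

0xE52605

s_0 = plaintext = 0xAC37B9
s_1 = Round(s_0, k_0) = 0xE3B3EE
s_2 = Round(s_1, k_1) = 0xD80796
s_3 = Round(s_2, k_2) = 0xE52605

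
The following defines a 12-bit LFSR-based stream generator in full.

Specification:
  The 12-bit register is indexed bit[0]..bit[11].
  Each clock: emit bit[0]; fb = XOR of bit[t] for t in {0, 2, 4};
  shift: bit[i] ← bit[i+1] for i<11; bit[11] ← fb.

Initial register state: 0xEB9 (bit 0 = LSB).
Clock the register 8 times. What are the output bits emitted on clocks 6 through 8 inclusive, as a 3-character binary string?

reg_0 = 0xEB9
clock 1: out=1, reg = 0x75C
clock 2: out=0, reg = 0x3AE
clock 3: out=0, reg = 0x9D7
clock 4: out=1, reg = 0xCEB
clock 5: out=1, reg = 0xE75
clock 6: out=1, reg = 0xF3A
clock 7: out=0, reg = 0xF9D
clock 8: out=1, reg = 0xFCE

101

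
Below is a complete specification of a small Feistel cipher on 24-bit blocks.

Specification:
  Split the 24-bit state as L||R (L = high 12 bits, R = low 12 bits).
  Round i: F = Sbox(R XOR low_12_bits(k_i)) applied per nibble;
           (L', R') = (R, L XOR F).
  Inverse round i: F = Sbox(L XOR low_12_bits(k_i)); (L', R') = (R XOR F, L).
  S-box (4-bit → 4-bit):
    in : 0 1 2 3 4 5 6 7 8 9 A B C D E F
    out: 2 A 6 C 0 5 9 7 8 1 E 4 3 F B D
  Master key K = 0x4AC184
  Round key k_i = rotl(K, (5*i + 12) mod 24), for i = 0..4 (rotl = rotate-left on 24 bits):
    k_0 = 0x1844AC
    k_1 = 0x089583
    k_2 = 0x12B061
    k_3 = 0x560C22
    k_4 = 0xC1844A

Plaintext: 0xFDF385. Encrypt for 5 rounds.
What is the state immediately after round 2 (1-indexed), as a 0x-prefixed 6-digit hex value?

s_0 = plaintext = 0xFDF385
s_1 = Round(s_0, k_0) = 0x3858BE
s_2 = Round(s_1, k_1) = 0x8BEC4A
s_3 = Round(s_2, k_2) = 0xC4ABDA
s_4 = Round(s_3, k_3) = 0xBDAB92
s_5 = Round(s_4, k_4) = 0xB92622

0x8BEC4A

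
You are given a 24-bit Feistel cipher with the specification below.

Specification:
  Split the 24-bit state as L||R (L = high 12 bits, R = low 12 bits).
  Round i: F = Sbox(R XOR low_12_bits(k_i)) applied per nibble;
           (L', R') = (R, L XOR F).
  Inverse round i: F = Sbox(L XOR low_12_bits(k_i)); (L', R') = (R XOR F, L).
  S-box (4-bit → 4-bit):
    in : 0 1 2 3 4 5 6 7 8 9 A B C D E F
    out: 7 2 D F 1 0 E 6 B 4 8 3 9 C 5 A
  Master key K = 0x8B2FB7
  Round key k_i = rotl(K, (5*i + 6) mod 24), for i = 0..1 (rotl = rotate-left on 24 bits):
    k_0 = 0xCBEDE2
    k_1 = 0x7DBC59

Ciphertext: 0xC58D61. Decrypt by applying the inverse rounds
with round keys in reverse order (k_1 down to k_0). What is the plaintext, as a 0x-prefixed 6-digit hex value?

s_0 = ciphertext = 0xC58D61
s_1 = InvRound(s_0, k_1) = 0xA13C58
s_2 = InvRound(s_1, k_0) = 0xAFAA13

0xAFAA13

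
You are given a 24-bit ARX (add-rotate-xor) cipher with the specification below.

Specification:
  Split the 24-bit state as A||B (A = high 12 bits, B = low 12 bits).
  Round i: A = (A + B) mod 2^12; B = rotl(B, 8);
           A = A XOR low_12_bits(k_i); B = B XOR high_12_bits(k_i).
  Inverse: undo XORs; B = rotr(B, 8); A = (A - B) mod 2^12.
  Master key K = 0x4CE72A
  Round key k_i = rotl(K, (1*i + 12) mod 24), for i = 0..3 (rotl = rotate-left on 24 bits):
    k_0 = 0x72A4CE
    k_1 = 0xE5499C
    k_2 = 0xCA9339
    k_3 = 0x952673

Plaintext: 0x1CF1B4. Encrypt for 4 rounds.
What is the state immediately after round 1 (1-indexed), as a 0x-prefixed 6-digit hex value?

0x74D331

s_0 = plaintext = 0x1CF1B4
s_1 = Round(s_0, k_0) = 0x74D331
s_2 = Round(s_1, k_1) = 0x3E2F67
s_3 = Round(s_2, k_2) = 0x070B5F
s_4 = Round(s_3, k_3) = 0xDBC6E7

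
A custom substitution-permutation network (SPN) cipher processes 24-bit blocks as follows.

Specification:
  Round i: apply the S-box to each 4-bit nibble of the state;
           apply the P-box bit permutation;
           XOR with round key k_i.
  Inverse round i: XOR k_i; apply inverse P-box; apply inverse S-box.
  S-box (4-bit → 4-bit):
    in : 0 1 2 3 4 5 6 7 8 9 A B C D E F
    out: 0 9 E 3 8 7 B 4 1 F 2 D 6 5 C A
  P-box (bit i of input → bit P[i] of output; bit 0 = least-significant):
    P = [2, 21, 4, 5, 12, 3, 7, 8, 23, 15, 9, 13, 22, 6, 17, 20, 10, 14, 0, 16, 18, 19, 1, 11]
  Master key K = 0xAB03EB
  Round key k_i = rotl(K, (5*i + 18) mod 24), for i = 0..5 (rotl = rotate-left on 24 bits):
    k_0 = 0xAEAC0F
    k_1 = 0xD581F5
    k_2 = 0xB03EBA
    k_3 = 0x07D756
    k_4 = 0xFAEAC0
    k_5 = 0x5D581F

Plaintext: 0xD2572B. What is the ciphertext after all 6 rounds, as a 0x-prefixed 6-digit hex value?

s_0 = plaintext = 0xD2572B
s_1 = Round(s_0, k_0) = 0xE9EFF0
s_2 = Round(s_1, k_1) = 0xC66CFE
s_3 = Round(s_2, k_2) = 0xE9F9C0
s_4 = Round(s_3, k_3) = 0x96399D
s_5 = Round(s_4, k_4) = 0x37151E
s_6 = Round(s_5, k_5) = 0x81CB2E

0x81CB2E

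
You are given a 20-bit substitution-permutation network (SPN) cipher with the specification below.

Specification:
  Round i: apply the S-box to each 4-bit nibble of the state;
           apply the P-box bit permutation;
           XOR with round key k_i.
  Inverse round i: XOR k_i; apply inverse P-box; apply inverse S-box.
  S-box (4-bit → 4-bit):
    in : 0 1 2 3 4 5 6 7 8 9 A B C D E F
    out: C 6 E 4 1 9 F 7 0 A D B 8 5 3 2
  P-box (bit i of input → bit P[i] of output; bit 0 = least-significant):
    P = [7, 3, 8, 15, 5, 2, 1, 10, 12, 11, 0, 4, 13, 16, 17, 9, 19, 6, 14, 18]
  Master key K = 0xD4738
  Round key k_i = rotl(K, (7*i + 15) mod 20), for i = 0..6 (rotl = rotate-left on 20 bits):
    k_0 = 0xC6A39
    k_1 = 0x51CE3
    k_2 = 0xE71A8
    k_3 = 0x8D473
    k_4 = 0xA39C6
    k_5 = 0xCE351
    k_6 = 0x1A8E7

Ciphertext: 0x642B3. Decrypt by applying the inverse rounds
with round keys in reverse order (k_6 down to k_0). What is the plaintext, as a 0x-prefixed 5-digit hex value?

0x11BED

s_0 = ciphertext = 0x642B3
s_1 = InvRound(s_0, k_6) = 0x269FC
s_2 = InvRound(s_1, k_5) = 0x501EB
s_3 = InvRound(s_2, k_4) = 0x577EF
s_4 = InvRound(s_3, k_3) = 0x5BCF6
s_5 = InvRound(s_4, k_2) = 0x71922
s_6 = InvRound(s_5, k_1) = 0xF33CD
s_7 = InvRound(s_6, k_0) = 0x11BED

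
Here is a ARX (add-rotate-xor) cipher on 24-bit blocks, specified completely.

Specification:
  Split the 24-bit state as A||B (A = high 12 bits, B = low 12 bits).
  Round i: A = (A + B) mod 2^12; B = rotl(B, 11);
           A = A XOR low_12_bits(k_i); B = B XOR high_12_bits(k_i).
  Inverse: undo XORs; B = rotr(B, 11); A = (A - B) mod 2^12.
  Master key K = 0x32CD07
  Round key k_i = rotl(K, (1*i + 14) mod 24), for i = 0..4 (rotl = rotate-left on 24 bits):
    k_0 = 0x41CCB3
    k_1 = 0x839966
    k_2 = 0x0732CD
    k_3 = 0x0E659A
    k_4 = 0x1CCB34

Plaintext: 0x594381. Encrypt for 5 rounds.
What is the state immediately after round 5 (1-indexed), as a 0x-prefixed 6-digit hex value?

s_0 = plaintext = 0x594381
s_1 = Round(s_0, k_0) = 0x5A6DDC
s_2 = Round(s_1, k_1) = 0xAE4ED7
s_3 = Round(s_2, k_2) = 0xB76F18
s_4 = Round(s_3, k_3) = 0xF1476A
s_5 = Round(s_4, k_4) = 0xD4A279

0xD4A279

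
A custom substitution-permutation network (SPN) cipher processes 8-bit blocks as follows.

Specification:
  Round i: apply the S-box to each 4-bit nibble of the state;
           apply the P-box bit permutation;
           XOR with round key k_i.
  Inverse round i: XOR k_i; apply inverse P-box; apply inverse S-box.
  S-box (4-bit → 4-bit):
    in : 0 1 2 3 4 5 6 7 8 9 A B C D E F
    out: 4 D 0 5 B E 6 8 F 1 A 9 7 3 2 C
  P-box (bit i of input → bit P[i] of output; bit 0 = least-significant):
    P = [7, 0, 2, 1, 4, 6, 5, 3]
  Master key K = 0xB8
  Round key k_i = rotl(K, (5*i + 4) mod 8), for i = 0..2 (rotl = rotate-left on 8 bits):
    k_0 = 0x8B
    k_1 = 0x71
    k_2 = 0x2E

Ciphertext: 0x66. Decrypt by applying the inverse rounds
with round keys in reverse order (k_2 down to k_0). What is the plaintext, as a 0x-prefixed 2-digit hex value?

s_0 = ciphertext = 0x66
s_1 = InvRound(s_0, k_2) = 0xA2
s_2 = InvRound(s_1, k_1) = 0xD4
s_3 = InvRound(s_2, k_0) = 0x45

0x45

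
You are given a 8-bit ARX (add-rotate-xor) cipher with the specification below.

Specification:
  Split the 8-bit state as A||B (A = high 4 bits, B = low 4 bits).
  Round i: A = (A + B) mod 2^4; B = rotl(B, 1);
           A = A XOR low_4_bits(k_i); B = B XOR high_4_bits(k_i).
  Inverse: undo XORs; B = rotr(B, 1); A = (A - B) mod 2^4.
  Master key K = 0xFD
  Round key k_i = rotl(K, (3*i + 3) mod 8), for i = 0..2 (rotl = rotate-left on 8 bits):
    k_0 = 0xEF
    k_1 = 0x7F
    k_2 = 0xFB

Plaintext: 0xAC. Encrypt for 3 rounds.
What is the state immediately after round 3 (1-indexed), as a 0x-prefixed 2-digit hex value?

0x3C

s_0 = plaintext = 0xAC
s_1 = Round(s_0, k_0) = 0x97
s_2 = Round(s_1, k_1) = 0xF9
s_3 = Round(s_2, k_2) = 0x3C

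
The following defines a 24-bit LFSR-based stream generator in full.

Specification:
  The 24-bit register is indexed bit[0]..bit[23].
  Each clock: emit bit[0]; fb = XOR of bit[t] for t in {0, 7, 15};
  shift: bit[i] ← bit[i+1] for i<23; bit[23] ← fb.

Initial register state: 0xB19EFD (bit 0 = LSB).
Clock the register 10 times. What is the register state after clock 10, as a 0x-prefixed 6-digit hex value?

reg_0 = 0xB19EFD
clock 1: out=1, reg = 0xD8CF7E
clock 2: out=0, reg = 0xEC67BF
clock 3: out=1, reg = 0x7633DF
clock 4: out=1, reg = 0x3B19EF
clock 5: out=1, reg = 0x1D8CF7
clock 6: out=1, reg = 0x8EC67B
clock 7: out=1, reg = 0x47633D
clock 8: out=1, reg = 0xA3B19E
clock 9: out=0, reg = 0x51D8CF
clock 10: out=1, reg = 0xA8EC67

0xA8EC67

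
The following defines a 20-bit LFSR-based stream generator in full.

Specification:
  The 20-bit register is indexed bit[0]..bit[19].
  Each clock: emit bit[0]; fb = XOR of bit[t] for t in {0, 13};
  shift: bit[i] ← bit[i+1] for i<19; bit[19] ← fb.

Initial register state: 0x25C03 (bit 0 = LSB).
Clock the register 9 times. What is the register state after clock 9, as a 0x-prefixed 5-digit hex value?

reg_0 = 0x25C03
clock 1: out=1, reg = 0x92E01
clock 2: out=1, reg = 0x49700
clock 3: out=0, reg = 0x24B80
clock 4: out=0, reg = 0x125C0
clock 5: out=0, reg = 0x892E0
clock 6: out=0, reg = 0x44970
clock 7: out=0, reg = 0x224B8
clock 8: out=0, reg = 0x9125C
clock 9: out=0, reg = 0x4892E

0x4892E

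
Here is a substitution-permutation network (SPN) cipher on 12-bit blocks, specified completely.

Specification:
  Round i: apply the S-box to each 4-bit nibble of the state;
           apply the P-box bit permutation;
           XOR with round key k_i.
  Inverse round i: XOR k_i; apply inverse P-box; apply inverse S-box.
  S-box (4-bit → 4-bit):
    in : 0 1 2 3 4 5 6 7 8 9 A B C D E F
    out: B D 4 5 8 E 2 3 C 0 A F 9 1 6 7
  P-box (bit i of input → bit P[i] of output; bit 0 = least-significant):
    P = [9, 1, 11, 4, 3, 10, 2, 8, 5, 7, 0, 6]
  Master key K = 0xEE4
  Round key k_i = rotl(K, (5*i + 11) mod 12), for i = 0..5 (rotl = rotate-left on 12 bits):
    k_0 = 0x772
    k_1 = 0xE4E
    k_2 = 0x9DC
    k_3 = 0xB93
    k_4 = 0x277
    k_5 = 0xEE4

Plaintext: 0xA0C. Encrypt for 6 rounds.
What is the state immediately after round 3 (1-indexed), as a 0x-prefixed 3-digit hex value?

s_0 = plaintext = 0xA0C
s_1 = Round(s_0, k_0) = 0x0AA
s_2 = Round(s_1, k_1) = 0xBBC
s_3 = Round(s_2, k_2) = 0xE21
s_4 = Round(s_3, k_3) = 0x106
s_5 = Round(s_4, k_4) = 0x71C
s_6 = Round(s_5, k_5) = 0xD58

0xE21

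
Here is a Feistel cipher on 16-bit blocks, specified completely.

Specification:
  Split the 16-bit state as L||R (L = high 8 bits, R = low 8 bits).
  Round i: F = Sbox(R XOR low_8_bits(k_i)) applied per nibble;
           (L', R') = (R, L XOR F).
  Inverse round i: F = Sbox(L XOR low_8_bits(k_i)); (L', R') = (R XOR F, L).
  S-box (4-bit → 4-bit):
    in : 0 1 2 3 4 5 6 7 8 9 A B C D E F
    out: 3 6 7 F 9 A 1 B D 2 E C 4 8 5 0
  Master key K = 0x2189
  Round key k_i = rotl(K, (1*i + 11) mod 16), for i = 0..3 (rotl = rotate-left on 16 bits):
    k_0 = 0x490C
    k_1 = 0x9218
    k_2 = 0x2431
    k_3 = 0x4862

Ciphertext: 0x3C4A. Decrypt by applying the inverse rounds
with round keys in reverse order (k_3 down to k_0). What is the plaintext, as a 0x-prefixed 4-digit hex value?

s_0 = ciphertext = 0x3C4A
s_1 = InvRound(s_0, k_3) = 0xEF3C
s_2 = InvRound(s_1, k_2) = 0xB9EF
s_3 = InvRound(s_2, k_1) = 0x09B9
s_4 = InvRound(s_3, k_0) = 0x8309

0x8309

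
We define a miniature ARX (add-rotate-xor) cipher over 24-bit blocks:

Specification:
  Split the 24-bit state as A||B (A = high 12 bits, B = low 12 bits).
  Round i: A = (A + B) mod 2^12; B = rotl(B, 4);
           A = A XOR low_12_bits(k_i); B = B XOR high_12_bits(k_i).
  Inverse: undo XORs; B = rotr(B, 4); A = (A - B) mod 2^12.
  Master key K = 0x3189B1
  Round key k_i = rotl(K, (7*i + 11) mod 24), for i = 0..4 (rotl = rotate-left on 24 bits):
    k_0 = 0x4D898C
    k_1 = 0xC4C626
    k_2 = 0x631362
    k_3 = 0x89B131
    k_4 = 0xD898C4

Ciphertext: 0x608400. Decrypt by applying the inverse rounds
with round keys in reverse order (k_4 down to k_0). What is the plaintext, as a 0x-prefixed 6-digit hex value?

s_0 = ciphertext = 0x608400
s_1 = InvRound(s_0, k_4) = 0x534998
s_2 = InvRound(s_1, k_3) = 0x0F5310
s_3 = InvRound(s_2, k_2) = 0x245152
s_4 = InvRound(s_3, k_1) = 0x592ED1
s_5 = InvRound(s_4, k_0) = 0x27E9A0

0x27E9A0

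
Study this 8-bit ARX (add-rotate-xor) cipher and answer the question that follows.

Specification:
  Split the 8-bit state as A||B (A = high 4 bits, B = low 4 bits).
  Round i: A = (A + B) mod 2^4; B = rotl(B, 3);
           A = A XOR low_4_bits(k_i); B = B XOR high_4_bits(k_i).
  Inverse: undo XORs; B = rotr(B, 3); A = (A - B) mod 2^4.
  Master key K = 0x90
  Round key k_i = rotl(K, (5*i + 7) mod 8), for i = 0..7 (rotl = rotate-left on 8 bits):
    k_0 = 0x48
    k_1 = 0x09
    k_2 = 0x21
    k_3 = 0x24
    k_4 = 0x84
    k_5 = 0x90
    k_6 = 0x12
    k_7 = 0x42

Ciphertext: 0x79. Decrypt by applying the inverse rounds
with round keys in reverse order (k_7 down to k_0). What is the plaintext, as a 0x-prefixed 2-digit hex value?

s_0 = ciphertext = 0x79
s_1 = InvRound(s_0, k_7) = 0xAB
s_2 = InvRound(s_1, k_6) = 0x35
s_3 = InvRound(s_2, k_5) = 0xA9
s_4 = InvRound(s_3, k_4) = 0xC2
s_5 = InvRound(s_4, k_3) = 0x80
s_6 = InvRound(s_5, k_2) = 0x54
s_7 = InvRound(s_6, k_1) = 0x48
s_8 = InvRound(s_7, k_0) = 0x39

0x39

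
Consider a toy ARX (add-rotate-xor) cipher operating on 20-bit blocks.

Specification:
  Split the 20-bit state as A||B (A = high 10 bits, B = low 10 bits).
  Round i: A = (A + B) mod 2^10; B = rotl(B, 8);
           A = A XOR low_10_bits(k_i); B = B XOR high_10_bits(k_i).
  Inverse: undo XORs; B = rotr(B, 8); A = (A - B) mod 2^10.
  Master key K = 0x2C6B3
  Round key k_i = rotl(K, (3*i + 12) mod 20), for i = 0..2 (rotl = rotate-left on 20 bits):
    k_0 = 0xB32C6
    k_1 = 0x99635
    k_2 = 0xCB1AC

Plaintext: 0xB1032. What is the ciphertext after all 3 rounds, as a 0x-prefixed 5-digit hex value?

0x2DAB9

s_0 = plaintext = 0xB1032
s_1 = Round(s_0, k_0) = 0x0C0C0
s_2 = Round(s_1, k_1) = 0xB1655
s_3 = Round(s_2, k_2) = 0x2DAB9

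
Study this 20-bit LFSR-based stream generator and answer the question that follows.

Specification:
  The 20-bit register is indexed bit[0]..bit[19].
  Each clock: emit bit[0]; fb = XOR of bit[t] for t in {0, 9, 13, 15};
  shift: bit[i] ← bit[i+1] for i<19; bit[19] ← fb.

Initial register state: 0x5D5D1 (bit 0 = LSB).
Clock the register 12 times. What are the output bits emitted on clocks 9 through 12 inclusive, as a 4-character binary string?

1010

reg_0 = 0x5D5D1
clock 1: out=1, reg = 0x2EAE8
clock 2: out=0, reg = 0x97574
clock 3: out=0, reg = 0xCBABA
clock 4: out=0, reg = 0xE5D5D
clock 5: out=1, reg = 0xF2EAE
clock 6: out=0, reg = 0x79757
clock 7: out=1, reg = 0xBCBAB
clock 8: out=1, reg = 0xDE5D5
clock 9: out=1, reg = 0xEF2EA
clock 10: out=0, reg = 0xF7975
clock 11: out=1, reg = 0x7BCBA
clock 12: out=0, reg = 0x3DE5D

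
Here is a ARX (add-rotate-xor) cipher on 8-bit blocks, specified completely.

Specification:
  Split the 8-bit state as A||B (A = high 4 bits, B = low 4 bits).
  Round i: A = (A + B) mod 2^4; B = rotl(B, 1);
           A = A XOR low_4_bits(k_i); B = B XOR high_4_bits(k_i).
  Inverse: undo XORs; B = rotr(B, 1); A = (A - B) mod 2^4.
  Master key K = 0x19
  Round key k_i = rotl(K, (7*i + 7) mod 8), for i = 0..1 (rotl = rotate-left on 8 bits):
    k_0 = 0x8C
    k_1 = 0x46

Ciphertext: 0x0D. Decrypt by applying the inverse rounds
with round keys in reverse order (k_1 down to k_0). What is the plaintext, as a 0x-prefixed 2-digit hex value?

s_0 = ciphertext = 0x0D
s_1 = InvRound(s_0, k_1) = 0xAC
s_2 = InvRound(s_1, k_0) = 0x42

0x42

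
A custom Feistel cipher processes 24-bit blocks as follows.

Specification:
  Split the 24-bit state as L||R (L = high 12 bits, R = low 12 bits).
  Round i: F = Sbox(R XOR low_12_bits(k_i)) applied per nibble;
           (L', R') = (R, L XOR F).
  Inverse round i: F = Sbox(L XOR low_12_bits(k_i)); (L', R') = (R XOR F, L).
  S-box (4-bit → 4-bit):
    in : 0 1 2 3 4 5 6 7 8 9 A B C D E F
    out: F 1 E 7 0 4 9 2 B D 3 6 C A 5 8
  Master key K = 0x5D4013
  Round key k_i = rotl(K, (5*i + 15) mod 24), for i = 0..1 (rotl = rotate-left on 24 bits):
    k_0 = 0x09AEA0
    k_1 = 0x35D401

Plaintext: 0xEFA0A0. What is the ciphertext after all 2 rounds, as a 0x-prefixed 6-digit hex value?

0xB05850

s_0 = plaintext = 0xEFA0A0
s_1 = Round(s_0, k_0) = 0x0A0B05
s_2 = Round(s_1, k_1) = 0xB05850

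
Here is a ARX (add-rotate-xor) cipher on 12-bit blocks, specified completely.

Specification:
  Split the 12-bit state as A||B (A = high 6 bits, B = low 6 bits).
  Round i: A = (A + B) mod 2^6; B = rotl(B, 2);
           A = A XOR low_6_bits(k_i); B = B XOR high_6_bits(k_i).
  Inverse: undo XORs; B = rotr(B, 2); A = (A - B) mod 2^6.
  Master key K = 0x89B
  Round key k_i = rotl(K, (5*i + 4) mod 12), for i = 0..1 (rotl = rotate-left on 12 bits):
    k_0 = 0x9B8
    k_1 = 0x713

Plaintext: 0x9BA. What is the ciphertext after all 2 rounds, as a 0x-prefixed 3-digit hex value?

0xDA8

s_0 = plaintext = 0x9BA
s_1 = Round(s_0, k_0) = 0x60D
s_2 = Round(s_1, k_1) = 0xDA8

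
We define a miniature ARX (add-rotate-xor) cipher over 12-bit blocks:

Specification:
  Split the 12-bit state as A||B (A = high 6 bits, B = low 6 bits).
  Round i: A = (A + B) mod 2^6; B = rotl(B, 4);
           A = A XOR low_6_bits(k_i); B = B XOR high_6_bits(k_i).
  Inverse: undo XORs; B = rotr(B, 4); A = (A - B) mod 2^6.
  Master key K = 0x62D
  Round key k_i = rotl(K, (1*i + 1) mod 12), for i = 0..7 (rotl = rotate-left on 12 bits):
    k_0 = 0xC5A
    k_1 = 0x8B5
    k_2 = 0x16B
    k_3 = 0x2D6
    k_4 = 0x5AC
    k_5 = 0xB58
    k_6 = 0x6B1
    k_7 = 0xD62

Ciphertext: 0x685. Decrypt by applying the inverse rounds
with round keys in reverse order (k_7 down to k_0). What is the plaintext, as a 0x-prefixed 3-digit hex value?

0xBEB

s_0 = ciphertext = 0x685
s_1 = InvRound(s_0, k_7) = 0xD43
s_2 = InvRound(s_1, k_6) = 0x7E5
s_3 = InvRound(s_2, k_5) = 0x9E0
s_4 = InvRound(s_3, k_4) = 0xC1B
s_5 = InvRound(s_4, k_3) = 0x941
s_6 = InvRound(s_5, k_2) = 0xF90
s_7 = InvRound(s_6, k_1) = 0x00B
s_8 = InvRound(s_7, k_0) = 0xBEB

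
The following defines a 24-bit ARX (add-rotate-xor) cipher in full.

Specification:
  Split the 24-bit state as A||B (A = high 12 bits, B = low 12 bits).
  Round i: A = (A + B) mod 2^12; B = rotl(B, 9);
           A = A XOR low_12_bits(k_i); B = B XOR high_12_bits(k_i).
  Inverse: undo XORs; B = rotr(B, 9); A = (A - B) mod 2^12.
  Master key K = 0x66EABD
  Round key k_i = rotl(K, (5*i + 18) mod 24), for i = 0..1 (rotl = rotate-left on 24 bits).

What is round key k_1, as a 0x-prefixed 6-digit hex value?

0xB3755E

K = 0x66EABD
k_0 = rotl(K, (5*0+18) mod 24) = rotl(K, 18) = 0xF59BAA
k_1 = rotl(K, (5*1+18) mod 24) = rotl(K, 23) = 0xB3755E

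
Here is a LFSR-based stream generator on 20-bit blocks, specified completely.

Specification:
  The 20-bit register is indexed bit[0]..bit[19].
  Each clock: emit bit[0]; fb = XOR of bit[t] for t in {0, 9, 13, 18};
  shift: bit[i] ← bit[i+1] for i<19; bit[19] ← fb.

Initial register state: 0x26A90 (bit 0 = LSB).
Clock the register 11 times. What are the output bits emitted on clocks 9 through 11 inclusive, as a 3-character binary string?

reg_0 = 0x26A90
clock 1: out=0, reg = 0x13548
clock 2: out=0, reg = 0x89AA4
clock 3: out=0, reg = 0xC4D52
clock 4: out=0, reg = 0xE26A9
clock 5: out=1, reg = 0x71354
clock 6: out=0, reg = 0x389AA
clock 7: out=0, reg = 0x1C4D5
clock 8: out=1, reg = 0x8E26A
clock 9: out=0, reg = 0x47135
clock 10: out=1, reg = 0xA389A
clock 11: out=0, reg = 0xD1C4D

010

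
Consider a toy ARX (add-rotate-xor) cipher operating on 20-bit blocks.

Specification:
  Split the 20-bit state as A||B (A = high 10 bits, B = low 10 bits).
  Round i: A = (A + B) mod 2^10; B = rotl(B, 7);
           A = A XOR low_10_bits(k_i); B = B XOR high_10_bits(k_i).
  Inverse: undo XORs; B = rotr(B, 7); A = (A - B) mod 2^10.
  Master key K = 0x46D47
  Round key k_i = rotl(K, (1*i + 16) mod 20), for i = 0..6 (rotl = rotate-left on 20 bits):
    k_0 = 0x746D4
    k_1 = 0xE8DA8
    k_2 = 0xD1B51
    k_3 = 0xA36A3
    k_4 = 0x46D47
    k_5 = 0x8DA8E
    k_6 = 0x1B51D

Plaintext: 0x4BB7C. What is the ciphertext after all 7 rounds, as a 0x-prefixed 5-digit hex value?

s_0 = plaintext = 0x4BB7C
s_1 = Round(s_0, k_0) = 0x9FBBE
s_2 = Round(s_1, k_1) = 0xE50D4
s_3 = Round(s_2, k_2) = 0xCE55C
s_4 = Round(s_3, k_3) = 0x8D8A6
s_5 = Round(s_4, k_4) = 0xE6E0F
s_6 = Round(s_5, k_5) = 0xC91F7
s_7 = Round(s_6, k_6) = 0x01BD3

0x01BD3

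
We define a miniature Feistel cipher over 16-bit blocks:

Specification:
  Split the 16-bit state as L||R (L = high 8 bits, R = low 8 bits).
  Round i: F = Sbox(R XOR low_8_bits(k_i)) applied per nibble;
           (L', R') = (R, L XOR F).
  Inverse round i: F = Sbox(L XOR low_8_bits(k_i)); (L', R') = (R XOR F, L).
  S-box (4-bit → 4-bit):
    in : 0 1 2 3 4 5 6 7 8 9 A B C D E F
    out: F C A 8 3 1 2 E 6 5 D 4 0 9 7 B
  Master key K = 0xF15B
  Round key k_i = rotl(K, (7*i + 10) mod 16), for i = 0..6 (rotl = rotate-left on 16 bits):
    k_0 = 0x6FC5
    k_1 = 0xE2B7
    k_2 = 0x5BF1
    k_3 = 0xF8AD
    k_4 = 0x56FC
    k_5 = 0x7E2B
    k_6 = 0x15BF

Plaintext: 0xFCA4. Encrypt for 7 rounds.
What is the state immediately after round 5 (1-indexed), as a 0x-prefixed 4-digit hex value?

s_0 = plaintext = 0xFCA4
s_1 = Round(s_0, k_0) = 0xA4D0
s_2 = Round(s_1, k_1) = 0xD08A
s_3 = Round(s_2, k_2) = 0x8A34
s_4 = Round(s_3, k_3) = 0x34DF
s_5 = Round(s_4, k_4) = 0xDF9C
s_6 = Round(s_5, k_5) = 0x9C91
s_7 = Round(s_6, k_6) = 0x913B

0xDF9C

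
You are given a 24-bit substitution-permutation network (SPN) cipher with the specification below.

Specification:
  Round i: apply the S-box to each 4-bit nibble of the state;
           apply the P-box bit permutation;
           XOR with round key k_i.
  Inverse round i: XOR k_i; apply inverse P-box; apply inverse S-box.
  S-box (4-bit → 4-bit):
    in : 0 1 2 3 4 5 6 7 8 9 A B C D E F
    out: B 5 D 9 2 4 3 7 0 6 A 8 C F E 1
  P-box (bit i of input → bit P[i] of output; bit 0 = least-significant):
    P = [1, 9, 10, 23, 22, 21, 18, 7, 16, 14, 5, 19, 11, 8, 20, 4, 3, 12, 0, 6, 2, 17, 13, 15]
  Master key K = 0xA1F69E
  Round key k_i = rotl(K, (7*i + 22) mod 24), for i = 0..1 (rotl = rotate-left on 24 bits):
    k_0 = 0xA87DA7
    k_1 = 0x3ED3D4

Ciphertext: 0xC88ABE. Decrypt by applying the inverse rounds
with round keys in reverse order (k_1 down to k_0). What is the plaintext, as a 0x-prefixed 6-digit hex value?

0xFBBB0C

s_0 = ciphertext = 0xC88ABE
s_1 = InvRound(s_0, k_1) = 0x407973
s_2 = InvRound(s_1, k_0) = 0xFBBB0C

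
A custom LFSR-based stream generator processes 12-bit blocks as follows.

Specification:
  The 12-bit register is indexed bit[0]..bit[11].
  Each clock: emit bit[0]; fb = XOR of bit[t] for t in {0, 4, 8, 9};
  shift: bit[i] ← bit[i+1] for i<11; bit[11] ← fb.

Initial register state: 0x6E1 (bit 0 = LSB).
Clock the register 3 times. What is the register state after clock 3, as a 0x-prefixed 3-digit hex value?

0x4DC

reg_0 = 0x6E1
clock 1: out=1, reg = 0x370
clock 2: out=0, reg = 0x9B8
clock 3: out=0, reg = 0x4DC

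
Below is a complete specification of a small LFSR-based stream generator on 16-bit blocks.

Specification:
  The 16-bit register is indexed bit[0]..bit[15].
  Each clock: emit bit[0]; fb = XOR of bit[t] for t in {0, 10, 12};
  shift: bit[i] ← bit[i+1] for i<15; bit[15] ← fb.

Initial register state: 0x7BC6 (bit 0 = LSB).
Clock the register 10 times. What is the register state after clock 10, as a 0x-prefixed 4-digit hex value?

reg_0 = 0x7BC6
clock 1: out=0, reg = 0xBDE3
clock 2: out=1, reg = 0xDEF1
clock 3: out=1, reg = 0xEF78
clock 4: out=0, reg = 0xF7BC
clock 5: out=0, reg = 0x7BDE
clock 6: out=0, reg = 0xBDEF
clock 7: out=1, reg = 0xDEF7
clock 8: out=1, reg = 0xEF7B
clock 9: out=1, reg = 0x77BD
clock 10: out=1, reg = 0xBBDE

0xBBDE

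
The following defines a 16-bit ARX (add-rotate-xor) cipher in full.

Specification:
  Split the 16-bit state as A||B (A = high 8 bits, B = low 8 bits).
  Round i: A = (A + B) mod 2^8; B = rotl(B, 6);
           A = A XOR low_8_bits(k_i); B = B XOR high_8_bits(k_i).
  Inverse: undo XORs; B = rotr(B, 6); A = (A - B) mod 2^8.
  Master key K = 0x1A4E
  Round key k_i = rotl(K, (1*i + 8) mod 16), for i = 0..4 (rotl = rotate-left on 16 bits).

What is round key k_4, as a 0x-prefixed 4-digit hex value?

K = 0x1A4E
k_0 = rotl(K, (1*0+8) mod 16) = rotl(K, 8) = 0x4E1A
k_1 = rotl(K, (1*1+8) mod 16) = rotl(K, 9) = 0x9C34
k_2 = rotl(K, (1*2+8) mod 16) = rotl(K, 10) = 0x3869
k_3 = rotl(K, (1*3+8) mod 16) = rotl(K, 11) = 0x70D2
k_4 = rotl(K, (1*4+8) mod 16) = rotl(K, 12) = 0xE1A4

0xE1A4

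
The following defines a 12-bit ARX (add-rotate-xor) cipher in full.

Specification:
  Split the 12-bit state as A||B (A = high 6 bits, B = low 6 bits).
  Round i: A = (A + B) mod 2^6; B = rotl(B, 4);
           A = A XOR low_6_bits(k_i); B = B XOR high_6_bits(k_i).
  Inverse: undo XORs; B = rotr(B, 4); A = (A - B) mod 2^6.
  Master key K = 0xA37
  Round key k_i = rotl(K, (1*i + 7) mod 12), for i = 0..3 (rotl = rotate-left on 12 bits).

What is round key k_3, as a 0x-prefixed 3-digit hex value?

K = 0xA37
k_0 = rotl(K, (1*0+7) mod 12) = rotl(K, 7) = 0xBD1
k_1 = rotl(K, (1*1+7) mod 12) = rotl(K, 8) = 0x7A3
k_2 = rotl(K, (1*2+7) mod 12) = rotl(K, 9) = 0xF46
k_3 = rotl(K, (1*3+7) mod 12) = rotl(K, 10) = 0xE8D

0xE8D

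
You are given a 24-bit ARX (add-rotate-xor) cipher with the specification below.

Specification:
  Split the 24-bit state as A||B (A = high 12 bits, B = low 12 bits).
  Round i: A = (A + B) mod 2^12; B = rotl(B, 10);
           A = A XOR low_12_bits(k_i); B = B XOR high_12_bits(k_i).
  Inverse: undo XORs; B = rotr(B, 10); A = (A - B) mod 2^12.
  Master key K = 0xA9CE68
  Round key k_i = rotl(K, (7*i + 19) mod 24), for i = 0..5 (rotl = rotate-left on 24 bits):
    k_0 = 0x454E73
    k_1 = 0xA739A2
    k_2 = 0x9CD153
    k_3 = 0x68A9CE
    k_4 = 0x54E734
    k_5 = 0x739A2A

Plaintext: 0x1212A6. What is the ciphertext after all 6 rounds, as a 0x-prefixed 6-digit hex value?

s_0 = plaintext = 0x1212A6
s_1 = Round(s_0, k_0) = 0xDB4CFD
s_2 = Round(s_1, k_1) = 0x313D4C
s_3 = Round(s_2, k_2) = 0x10CA9E
s_4 = Round(s_3, k_3) = 0x264C2D
s_5 = Round(s_4, k_4) = 0x9A5245
s_6 = Round(s_5, k_5) = 0x1C03A8

0x1C03A8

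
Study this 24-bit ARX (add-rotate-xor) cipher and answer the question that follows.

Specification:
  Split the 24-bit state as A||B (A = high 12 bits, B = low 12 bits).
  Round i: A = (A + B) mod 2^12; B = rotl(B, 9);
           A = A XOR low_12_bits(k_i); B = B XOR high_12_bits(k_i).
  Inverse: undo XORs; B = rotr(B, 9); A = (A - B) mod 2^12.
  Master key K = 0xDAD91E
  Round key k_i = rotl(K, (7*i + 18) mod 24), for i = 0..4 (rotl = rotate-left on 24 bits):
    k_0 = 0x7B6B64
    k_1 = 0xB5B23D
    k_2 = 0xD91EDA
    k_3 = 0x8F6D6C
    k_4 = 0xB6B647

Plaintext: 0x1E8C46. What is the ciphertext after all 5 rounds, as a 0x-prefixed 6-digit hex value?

0xDCA2E0

s_0 = plaintext = 0x1E8C46
s_1 = Round(s_0, k_0) = 0x54AA3E
s_2 = Round(s_1, k_1) = 0xDB561C
s_3 = Round(s_2, k_2) = 0xD0B552
s_4 = Round(s_3, k_3) = 0xF31C5C
s_5 = Round(s_4, k_4) = 0xDCA2E0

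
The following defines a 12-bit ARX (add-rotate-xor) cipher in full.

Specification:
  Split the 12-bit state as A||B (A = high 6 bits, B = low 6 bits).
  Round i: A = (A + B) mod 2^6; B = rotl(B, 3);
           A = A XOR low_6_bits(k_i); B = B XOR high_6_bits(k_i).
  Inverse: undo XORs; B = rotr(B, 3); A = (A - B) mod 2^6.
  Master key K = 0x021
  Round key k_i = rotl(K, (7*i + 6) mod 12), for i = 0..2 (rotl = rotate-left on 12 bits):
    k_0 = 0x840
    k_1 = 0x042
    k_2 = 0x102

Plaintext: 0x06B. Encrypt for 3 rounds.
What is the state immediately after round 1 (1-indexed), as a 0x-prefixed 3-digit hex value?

s_0 = plaintext = 0x06B
s_1 = Round(s_0, k_0) = 0xB3C
s_2 = Round(s_1, k_1) = 0xAA6
s_3 = Round(s_2, k_2) = 0x4B0

0xB3C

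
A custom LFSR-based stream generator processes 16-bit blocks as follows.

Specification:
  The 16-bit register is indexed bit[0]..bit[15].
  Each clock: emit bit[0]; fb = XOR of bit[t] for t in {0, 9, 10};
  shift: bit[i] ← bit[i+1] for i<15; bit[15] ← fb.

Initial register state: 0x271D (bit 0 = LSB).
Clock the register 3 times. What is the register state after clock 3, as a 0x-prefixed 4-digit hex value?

0xE4E3

reg_0 = 0x271D
clock 1: out=1, reg = 0x938E
clock 2: out=0, reg = 0xC9C7
clock 3: out=1, reg = 0xE4E3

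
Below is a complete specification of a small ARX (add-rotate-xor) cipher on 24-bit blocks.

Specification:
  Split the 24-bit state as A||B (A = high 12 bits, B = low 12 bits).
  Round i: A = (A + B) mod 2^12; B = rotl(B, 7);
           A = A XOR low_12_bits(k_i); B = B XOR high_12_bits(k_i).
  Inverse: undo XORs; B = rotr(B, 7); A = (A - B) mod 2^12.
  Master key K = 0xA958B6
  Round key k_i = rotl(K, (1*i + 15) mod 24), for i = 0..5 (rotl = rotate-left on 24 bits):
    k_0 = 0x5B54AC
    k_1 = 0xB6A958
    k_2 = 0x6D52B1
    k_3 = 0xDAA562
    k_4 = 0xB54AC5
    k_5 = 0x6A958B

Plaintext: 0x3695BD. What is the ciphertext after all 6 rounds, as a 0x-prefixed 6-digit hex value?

s_0 = plaintext = 0x3695BD
s_1 = Round(s_0, k_0) = 0xD8AB18
s_2 = Round(s_1, k_1) = 0x1FA732
s_3 = Round(s_2, k_2) = 0xB9DFEC
s_4 = Round(s_3, k_3) = 0xEEBBD5
s_5 = Round(s_4, k_4) = 0x00518A
s_6 = Round(s_5, k_5) = 0x4043A5

0x4043A5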